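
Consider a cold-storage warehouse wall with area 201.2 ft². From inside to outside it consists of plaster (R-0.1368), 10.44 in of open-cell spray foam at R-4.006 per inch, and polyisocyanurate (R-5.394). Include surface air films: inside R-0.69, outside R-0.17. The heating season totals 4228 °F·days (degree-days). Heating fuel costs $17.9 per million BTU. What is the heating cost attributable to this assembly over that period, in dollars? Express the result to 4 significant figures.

10.44 × 4.006 = 41.823
R_total = 0.69 + 0.1368 + 41.823 + 5.394 + 0.17 = 48.213 ft²·°F·h/BTU
E = A × HDD × 24 / R = 201.2 × 4228 × 24 / 48.213 = 423450 BTU
Cost = 423450/10⁶ × 17.9 = $7.5798

7.580 dollars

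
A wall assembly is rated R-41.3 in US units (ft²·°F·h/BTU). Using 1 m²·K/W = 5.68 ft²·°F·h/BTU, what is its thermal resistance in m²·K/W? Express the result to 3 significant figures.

R_SI = 41.3/5.68 = 7.271

7.27 m²·K/W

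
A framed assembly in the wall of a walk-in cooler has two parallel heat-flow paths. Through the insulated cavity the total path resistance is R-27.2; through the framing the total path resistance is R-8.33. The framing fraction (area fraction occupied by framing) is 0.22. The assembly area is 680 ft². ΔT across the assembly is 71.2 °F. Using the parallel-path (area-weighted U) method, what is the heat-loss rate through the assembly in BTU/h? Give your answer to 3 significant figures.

U_eff = 0.78/27.2 + 0.22/8.33 = 0.02868 + 0.02641 = 0.05509
R_eff = 1/U_eff = 18.15 ft²·°F·h/BTU
Q = 680 × 71.2 / 18.15 = 2667 BTU/h

2670 BTU/h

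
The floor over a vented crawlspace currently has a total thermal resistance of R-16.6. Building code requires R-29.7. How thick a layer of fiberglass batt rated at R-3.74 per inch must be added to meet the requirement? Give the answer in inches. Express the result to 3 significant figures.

ΔR = 29.7 − 16.6 = 13.1 ft²·°F·h/BTU
L = ΔR / (R/in) = 13.1/3.74 = 3.503 in

3.50 in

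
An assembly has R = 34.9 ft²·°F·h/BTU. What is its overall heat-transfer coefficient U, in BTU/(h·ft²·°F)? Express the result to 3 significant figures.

0.0287 BTU/(h·ft²·°F)

U = 1/R = 1/34.9 = 0.02865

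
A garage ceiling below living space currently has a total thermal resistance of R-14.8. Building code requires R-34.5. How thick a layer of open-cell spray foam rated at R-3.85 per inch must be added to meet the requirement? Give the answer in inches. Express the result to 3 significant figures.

ΔR = 34.5 − 14.8 = 19.7 ft²·°F·h/BTU
L = ΔR / (R/in) = 19.7/3.85 = 5.117 in

5.12 in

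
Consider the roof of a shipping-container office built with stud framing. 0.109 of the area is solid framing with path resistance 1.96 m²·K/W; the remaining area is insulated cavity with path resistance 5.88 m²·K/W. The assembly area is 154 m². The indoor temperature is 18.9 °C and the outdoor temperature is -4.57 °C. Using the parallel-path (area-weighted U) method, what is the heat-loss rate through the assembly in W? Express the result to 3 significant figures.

U_eff = 0.891/5.88 + 0.109/1.96 = 0.1515 + 0.05561 = 0.2071
R_eff = 1/U_eff = 4.828 m²·K/W
Q = 154 × (18.9 − (-4.57)) / 4.828 = 748.7 W

749 W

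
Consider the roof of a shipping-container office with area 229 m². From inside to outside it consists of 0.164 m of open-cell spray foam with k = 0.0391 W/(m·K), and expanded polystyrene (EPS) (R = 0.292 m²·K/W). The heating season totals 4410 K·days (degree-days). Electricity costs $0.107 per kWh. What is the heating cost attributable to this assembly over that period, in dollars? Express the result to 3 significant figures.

578 dollars

0.164/0.0391 = 4.194
R_total = 4.194 + 0.292 = 4.486 m²·K/W
E = A × HDD × 24 / R / 1000 = 229 × 4410 × 24 / 4.486 / 1000 = 5402 kWh
Cost = 5402 × 0.107 = $578.1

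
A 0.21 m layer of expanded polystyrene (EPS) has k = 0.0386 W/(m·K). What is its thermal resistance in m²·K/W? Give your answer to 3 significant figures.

R = L/k = 0.21/0.0386 = 5.44 m²·K/W

5.44 m²·K/W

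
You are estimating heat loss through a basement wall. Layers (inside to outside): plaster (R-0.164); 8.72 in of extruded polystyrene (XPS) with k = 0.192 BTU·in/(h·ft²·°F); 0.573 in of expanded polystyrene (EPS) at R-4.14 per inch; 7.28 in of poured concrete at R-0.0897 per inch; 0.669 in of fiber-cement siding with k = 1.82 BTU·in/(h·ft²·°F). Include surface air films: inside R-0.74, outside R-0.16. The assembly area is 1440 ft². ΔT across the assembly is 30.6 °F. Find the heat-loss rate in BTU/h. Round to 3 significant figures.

884 BTU/h

8.72/0.192 = 45.42
0.573 × 4.14 = 2.372
7.28 × 0.0897 = 0.653
0.669/1.82 = 0.3676
R_total = 0.74 + 0.164 + 45.42 + 2.372 + 0.653 + 0.3676 + 0.16 = 49.87 ft²·°F·h/BTU
Q = A·ΔT/R = 1440 × 30.6 / 49.87 = 883.5 BTU/h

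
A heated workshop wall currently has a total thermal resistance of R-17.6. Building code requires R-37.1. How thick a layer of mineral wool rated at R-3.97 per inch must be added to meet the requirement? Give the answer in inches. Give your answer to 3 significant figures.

ΔR = 37.1 − 17.6 = 19.5 ft²·°F·h/BTU
L = ΔR / (R/in) = 19.5/3.97 = 4.912 in

4.91 in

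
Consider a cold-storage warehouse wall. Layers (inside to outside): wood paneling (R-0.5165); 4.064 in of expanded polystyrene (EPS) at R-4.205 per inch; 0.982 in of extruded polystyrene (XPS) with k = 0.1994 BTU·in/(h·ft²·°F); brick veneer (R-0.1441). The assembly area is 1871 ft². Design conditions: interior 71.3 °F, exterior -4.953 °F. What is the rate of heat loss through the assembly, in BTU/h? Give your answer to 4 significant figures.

6292 BTU/h

4.064 × 4.205 = 17.089
0.982/0.1994 = 4.9248
R_total = 0.5165 + 17.089 + 4.9248 + 0.1441 = 22.674 ft²·°F·h/BTU
Q = A·ΔT/R = 1871 × (71.3 − (-4.953)) / 22.674 = 6292.1 BTU/h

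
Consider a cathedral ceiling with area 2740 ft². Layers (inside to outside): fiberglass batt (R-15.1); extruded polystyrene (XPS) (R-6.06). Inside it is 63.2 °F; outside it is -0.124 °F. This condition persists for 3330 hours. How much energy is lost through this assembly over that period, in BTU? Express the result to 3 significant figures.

R_total = 15.1 + 6.06 = 21.16 ft²·°F·h/BTU
Q = 2740 × (63.2 − (-0.124)) / 21.16 = 8200 BTU/h
E = 8200 × 3330 = 27310000 BTU

27300000 BTU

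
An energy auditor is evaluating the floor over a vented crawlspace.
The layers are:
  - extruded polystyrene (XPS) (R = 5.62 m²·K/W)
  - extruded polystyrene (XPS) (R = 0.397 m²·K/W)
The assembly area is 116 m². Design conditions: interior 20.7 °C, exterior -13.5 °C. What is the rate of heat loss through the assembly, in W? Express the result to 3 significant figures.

R_total = 5.62 + 0.397 = 6.017 m²·K/W
Q = A·ΔT/R = 116 × (20.7 − (-13.5)) / 6.017 = 659.3 W

659 W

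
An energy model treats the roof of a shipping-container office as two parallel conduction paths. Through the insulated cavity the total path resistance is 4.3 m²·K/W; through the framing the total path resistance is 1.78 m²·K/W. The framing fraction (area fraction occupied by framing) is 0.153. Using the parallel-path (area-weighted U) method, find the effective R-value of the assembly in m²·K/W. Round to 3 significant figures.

3.53 m²·K/W

U_eff = 0.847/4.3 + 0.153/1.78 = 0.197 + 0.08596 = 0.2829
R_eff = 1/U_eff = 3.534 m²·K/W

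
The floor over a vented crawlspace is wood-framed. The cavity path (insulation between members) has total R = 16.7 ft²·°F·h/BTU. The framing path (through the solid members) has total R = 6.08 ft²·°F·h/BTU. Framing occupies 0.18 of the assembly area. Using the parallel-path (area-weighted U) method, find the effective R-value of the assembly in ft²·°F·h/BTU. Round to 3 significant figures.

U_eff = 0.82/16.7 + 0.18/6.08 = 0.0491 + 0.02961 = 0.07871
R_eff = 1/U_eff = 12.71 ft²·°F·h/BTU

12.7 ft²·°F·h/BTU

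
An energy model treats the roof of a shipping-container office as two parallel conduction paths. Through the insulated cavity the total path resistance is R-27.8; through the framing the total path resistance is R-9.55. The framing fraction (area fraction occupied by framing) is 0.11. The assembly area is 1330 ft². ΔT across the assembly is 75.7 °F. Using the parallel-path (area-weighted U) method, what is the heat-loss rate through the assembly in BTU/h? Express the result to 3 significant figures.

4380 BTU/h

U_eff = 0.89/27.8 + 0.11/9.55 = 0.03201 + 0.01152 = 0.04353
R_eff = 1/U_eff = 22.97 ft²·°F·h/BTU
Q = 1330 × 75.7 / 22.97 = 4383 BTU/h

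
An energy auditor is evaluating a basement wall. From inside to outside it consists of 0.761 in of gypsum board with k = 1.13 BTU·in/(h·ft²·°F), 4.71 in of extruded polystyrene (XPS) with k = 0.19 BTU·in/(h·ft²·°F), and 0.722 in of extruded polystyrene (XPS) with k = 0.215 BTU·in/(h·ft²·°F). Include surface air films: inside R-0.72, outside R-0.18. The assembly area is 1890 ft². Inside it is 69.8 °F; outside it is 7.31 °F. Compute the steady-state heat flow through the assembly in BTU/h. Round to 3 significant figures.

3970 BTU/h

0.761/1.13 = 0.6735
4.71/0.19 = 24.79
0.722/0.215 = 3.358
R_total = 0.72 + 0.6735 + 24.79 + 3.358 + 0.18 = 29.72 ft²·°F·h/BTU
Q = A·ΔT/R = 1890 × (69.8 − 7.31) / 29.72 = 3974 BTU/h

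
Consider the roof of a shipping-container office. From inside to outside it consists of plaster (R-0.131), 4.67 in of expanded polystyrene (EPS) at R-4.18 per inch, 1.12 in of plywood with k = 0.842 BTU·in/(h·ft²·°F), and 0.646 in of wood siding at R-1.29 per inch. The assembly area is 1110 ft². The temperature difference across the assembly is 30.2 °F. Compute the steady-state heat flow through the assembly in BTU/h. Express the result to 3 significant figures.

1540 BTU/h

4.67 × 4.18 = 19.52
1.12/0.842 = 1.33
0.646 × 1.29 = 0.8333
R_total = 0.131 + 19.52 + 1.33 + 0.8333 = 21.82 ft²·°F·h/BTU
Q = A·ΔT/R = 1110 × 30.2 / 21.82 = 1537 BTU/h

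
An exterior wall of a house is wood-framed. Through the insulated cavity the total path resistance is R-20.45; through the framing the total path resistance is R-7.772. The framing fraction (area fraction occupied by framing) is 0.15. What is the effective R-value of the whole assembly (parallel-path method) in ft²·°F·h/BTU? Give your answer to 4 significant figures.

U_eff = 0.85/20.45 + 0.15/7.772 = 0.041565 + 0.0193 = 0.060865
R_eff = 1/U_eff = 16.43 ft²·°F·h/BTU

16.43 ft²·°F·h/BTU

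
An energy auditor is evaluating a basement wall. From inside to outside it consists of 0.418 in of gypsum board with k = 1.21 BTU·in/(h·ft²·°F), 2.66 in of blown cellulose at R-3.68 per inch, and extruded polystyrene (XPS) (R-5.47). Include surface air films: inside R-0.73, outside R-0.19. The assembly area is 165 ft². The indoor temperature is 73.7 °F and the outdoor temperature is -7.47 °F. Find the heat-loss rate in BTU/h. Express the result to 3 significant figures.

0.418/1.21 = 0.3455
2.66 × 3.68 = 9.789
R_total = 0.73 + 0.3455 + 9.789 + 5.47 + 0.19 = 16.52 ft²·°F·h/BTU
Q = A·ΔT/R = 165 × (73.7 − (-7.47)) / 16.52 = 810.5 BTU/h

811 BTU/h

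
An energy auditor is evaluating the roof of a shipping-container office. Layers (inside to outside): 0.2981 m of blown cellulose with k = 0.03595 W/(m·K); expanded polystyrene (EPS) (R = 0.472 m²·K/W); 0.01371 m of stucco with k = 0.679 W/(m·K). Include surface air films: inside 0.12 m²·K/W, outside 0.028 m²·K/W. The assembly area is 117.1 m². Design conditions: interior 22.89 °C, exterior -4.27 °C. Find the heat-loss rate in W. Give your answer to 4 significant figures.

356.1 W

0.2981/0.03595 = 8.2921
0.01371/0.679 = 0.020191
R_total = 0.12 + 8.2921 + 0.472 + 0.020191 + 0.028 = 8.9323 m²·K/W
Q = A·ΔT/R = 117.1 × (22.89 − (-4.27)) / 8.9323 = 356.06 W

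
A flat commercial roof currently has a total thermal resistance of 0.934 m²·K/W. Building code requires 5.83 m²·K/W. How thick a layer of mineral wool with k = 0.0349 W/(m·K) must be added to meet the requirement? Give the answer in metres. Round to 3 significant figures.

0.171 m

ΔR = 5.83 − 0.934 = 4.896 m²·K/W
L = ΔR × k = 4.896 × 0.0349 = 0.1709 m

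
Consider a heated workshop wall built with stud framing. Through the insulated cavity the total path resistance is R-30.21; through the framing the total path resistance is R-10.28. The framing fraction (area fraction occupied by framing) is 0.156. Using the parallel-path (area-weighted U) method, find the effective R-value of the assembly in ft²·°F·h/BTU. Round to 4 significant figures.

U_eff = 0.844/30.21 + 0.156/10.28 = 0.027938 + 0.015175 = 0.043113
R_eff = 1/U_eff = 23.195 ft²·°F·h/BTU

23.19 ft²·°F·h/BTU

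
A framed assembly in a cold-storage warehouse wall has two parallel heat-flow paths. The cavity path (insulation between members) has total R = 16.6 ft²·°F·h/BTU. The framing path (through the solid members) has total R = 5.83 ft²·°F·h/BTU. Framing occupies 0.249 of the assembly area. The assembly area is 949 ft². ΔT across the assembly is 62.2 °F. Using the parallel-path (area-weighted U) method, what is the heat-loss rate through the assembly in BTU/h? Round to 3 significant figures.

U_eff = 0.751/16.6 + 0.249/5.83 = 0.04524 + 0.04271 = 0.08795
R_eff = 1/U_eff = 11.37 ft²·°F·h/BTU
Q = 949 × 62.2 / 11.37 = 5192 BTU/h

5190 BTU/h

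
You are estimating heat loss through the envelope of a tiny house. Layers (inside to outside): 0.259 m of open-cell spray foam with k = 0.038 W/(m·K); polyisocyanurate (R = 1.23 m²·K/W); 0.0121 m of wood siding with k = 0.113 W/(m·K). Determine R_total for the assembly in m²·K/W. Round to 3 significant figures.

8.15 m²·K/W

0.259/0.038 = 6.816
0.0121/0.113 = 0.1071
R_total = 6.816 + 1.23 + 0.1071 = 8.153 m²·K/W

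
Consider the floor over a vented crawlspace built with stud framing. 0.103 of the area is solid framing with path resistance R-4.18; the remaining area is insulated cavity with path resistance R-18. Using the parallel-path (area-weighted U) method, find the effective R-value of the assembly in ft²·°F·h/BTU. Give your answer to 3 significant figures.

13.4 ft²·°F·h/BTU

U_eff = 0.897/18 + 0.103/4.18 = 0.04983 + 0.02464 = 0.07447
R_eff = 1/U_eff = 13.43 ft²·°F·h/BTU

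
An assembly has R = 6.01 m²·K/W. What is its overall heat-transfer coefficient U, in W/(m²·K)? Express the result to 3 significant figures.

0.166 W/(m²·K)

U = 1/R = 1/6.01 = 0.1664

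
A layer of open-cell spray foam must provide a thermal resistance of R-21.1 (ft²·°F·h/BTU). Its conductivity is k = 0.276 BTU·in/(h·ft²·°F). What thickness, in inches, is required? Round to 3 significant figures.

5.82 in

L = R × k = 21.1 × 0.276 = 5.824 in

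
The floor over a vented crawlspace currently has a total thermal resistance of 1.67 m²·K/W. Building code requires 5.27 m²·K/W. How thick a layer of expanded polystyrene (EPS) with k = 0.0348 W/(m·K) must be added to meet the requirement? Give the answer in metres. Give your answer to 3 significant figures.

0.125 m

ΔR = 5.27 − 1.67 = 3.6 m²·K/W
L = ΔR × k = 3.6 × 0.0348 = 0.1253 m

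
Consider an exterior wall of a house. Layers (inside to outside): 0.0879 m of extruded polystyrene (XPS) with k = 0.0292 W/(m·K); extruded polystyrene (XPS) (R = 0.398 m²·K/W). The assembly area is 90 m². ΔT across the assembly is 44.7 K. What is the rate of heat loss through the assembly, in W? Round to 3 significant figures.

1180 W

0.0879/0.0292 = 3.01
R_total = 3.01 + 0.398 = 3.408 m²·K/W
Q = A·ΔT/R = 90 × 44.7 / 3.408 = 1180 W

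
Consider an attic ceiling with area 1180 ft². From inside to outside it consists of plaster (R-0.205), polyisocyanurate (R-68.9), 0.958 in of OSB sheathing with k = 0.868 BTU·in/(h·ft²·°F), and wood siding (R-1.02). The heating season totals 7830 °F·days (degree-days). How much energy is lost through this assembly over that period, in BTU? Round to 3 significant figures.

3110000 BTU

0.958/0.868 = 1.104
R_total = 0.205 + 68.9 + 1.104 + 1.02 = 71.23 ft²·°F·h/BTU
E = A × HDD × 24 / R = 1180 × 7830 × 24 / 71.23 = 3113000 BTU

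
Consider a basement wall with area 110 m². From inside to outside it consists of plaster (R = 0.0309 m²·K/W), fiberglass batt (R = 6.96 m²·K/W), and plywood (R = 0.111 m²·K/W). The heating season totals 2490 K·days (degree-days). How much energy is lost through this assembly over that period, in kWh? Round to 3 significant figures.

R_total = 0.0309 + 6.96 + 0.111 = 7.102 m²·K/W
E = A × HDD × 24 / R / 1000 = 110 × 2490 × 24 / 7.102 / 1000 = 925.6 kWh

926 kWh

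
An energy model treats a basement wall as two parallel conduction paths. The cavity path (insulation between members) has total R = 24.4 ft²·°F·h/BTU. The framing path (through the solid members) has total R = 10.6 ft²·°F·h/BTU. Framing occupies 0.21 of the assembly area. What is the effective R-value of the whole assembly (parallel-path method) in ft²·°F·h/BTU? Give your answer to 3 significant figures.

U_eff = 0.79/24.4 + 0.21/10.6 = 0.03238 + 0.01981 = 0.05219
R_eff = 1/U_eff = 19.16 ft²·°F·h/BTU

19.2 ft²·°F·h/BTU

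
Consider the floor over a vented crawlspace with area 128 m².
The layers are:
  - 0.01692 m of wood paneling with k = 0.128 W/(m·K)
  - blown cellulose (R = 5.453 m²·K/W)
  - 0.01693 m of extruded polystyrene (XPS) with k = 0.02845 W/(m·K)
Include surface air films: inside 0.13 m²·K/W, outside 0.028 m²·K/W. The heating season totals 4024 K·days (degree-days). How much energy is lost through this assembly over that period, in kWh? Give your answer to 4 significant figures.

1950 kWh

0.01692/0.128 = 0.13219
0.01693/0.02845 = 0.59508
R_total = 0.13 + 0.13219 + 5.453 + 0.59508 + 0.028 = 6.3383 m²·K/W
E = A × HDD × 24 / R / 1000 = 128 × 4024 × 24 / 6.3383 / 1000 = 1950.3 kWh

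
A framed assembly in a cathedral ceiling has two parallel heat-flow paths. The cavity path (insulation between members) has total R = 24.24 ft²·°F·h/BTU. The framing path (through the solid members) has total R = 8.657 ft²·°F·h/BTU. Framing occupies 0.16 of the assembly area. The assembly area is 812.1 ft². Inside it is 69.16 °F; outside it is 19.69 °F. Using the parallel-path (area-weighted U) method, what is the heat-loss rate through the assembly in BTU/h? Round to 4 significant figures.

U_eff = 0.84/24.24 + 0.16/8.657 = 0.034653 + 0.018482 = 0.053136
R_eff = 1/U_eff = 18.82 ft²·°F·h/BTU
Q = 812.1 × (69.16 − 19.69) / 18.82 = 2134.7 BTU/h

2135 BTU/h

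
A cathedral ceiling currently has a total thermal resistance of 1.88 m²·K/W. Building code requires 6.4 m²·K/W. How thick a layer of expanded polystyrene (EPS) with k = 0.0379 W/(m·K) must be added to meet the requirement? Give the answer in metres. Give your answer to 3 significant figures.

0.171 m

ΔR = 6.4 − 1.88 = 4.52 m²·K/W
L = ΔR × k = 4.52 × 0.0379 = 0.1713 m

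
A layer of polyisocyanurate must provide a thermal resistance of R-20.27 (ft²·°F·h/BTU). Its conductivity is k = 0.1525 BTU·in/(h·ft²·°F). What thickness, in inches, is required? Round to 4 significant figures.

3.091 in

L = R × k = 20.27 × 0.1525 = 3.0912 in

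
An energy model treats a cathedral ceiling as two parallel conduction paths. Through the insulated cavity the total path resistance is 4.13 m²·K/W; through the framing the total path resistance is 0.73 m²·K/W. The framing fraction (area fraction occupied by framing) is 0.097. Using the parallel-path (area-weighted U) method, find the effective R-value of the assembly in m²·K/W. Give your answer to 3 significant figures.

U_eff = 0.903/4.13 + 0.097/0.73 = 0.2186 + 0.1329 = 0.3515
R_eff = 1/U_eff = 2.845 m²·K/W

2.84 m²·K/W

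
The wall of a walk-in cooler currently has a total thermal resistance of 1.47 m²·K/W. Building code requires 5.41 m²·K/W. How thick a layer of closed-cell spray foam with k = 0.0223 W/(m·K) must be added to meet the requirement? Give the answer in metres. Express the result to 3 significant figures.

ΔR = 5.41 − 1.47 = 3.94 m²·K/W
L = ΔR × k = 3.94 × 0.0223 = 0.08786 m

0.0879 m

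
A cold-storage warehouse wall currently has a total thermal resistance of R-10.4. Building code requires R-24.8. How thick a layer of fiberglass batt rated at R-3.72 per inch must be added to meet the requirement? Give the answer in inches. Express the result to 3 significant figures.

ΔR = 24.8 − 10.4 = 14.4 ft²·°F·h/BTU
L = ΔR / (R/in) = 14.4/3.72 = 3.871 in

3.87 in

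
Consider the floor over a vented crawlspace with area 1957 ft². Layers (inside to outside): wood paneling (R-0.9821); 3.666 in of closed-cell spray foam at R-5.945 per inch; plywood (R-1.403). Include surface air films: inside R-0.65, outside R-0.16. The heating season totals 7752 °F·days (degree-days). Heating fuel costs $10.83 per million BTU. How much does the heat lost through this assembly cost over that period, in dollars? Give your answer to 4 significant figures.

157.8 dollars

3.666 × 5.945 = 21.794
R_total = 0.65 + 0.9821 + 21.794 + 1.403 + 0.16 = 24.989 ft²·°F·h/BTU
E = A × HDD × 24 / R = 1957 × 7752 × 24 / 24.989 = 14570000 BTU
Cost = 14570000/10⁶ × 10.83 = $157.79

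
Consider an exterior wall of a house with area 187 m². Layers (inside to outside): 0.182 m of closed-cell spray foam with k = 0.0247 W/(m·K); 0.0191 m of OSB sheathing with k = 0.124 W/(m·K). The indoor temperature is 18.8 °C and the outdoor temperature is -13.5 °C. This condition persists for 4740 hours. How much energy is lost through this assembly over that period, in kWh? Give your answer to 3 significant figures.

0.182/0.0247 = 7.368
0.0191/0.124 = 0.154
R_total = 7.368 + 0.154 = 7.522 m²·K/W
Q = 187 × (18.8 − (-13.5)) / 7.522 = 802.9 W
E = 802.9 W × 4740 h / 1000 = 3806 kWh

3810 kWh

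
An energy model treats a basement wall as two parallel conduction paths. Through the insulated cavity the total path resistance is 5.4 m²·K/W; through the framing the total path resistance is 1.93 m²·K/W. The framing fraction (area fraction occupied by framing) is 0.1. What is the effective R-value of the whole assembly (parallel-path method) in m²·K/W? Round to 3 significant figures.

U_eff = 0.9/5.4 + 0.1/1.93 = 0.1667 + 0.05181 = 0.2185
R_eff = 1/U_eff = 4.577 m²·K/W

4.58 m²·K/W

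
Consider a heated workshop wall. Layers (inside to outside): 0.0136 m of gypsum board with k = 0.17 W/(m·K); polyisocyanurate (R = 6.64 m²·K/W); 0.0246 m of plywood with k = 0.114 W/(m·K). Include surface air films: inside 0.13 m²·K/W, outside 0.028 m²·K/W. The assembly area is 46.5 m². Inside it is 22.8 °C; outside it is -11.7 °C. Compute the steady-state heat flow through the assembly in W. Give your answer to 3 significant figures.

0.0136/0.17 = 0.08
0.0246/0.114 = 0.2158
R_total = 0.13 + 0.08 + 6.64 + 0.2158 + 0.028 = 7.094 m²·K/W
Q = A·ΔT/R = 46.5 × (22.8 − (-11.7)) / 7.094 = 226.1 W

226 W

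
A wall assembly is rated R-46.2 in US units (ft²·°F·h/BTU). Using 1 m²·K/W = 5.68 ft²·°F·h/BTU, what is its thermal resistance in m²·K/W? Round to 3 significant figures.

R_SI = 46.2/5.68 = 8.134

8.13 m²·K/W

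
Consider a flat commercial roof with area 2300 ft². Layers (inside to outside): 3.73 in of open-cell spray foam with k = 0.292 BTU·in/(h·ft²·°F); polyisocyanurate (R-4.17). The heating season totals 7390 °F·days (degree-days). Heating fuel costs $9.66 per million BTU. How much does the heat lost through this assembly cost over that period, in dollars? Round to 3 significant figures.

3.73/0.292 = 12.77
R_total = 12.77 + 4.17 = 16.94 ft²·°F·h/BTU
E = A × HDD × 24 / R = 2300 × 7390 × 24 / 16.94 = 24080000 BTU
Cost = 24080000/10⁶ × 9.66 = $232.6

233 dollars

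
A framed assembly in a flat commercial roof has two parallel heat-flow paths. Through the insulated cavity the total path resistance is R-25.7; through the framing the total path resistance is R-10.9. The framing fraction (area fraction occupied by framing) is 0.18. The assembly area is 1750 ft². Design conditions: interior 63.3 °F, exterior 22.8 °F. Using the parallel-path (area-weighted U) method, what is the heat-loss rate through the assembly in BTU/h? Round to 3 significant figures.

U_eff = 0.82/25.7 + 0.18/10.9 = 0.03191 + 0.01651 = 0.04842
R_eff = 1/U_eff = 20.65 ft²·°F·h/BTU
Q = 1750 × (63.3 − 22.8) / 20.65 = 3432 BTU/h

3430 BTU/h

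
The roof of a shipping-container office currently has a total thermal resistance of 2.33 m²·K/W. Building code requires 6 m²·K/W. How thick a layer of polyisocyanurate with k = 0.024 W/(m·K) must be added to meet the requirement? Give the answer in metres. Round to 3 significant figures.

0.0881 m

ΔR = 6 − 2.33 = 3.67 m²·K/W
L = ΔR × k = 3.67 × 0.024 = 0.08808 m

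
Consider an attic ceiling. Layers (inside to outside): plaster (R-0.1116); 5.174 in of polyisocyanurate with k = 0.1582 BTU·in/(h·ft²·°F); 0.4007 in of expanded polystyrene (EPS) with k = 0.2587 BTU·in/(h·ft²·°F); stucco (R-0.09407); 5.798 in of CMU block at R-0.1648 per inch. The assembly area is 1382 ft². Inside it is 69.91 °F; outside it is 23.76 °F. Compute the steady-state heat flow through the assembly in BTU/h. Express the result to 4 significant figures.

5.174/0.1582 = 32.705
0.4007/0.2587 = 1.5489
5.798 × 0.1648 = 0.95551
R_total = 0.1116 + 32.705 + 1.5489 + 0.09407 + 0.95551 = 35.416 ft²·°F·h/BTU
Q = A·ΔT/R = 1382 × (69.91 − 23.76) / 35.416 = 1800.9 BTU/h

1801 BTU/h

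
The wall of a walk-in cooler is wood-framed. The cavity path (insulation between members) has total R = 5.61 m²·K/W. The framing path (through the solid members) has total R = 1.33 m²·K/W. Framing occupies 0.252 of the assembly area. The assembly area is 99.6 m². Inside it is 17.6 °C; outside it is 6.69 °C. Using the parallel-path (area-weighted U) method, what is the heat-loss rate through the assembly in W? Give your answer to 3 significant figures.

351 W

U_eff = 0.748/5.61 + 0.252/1.33 = 0.1333 + 0.1895 = 0.3228
R_eff = 1/U_eff = 3.098 m²·K/W
Q = 99.6 × (17.6 − 6.69) / 3.098 = 350.8 W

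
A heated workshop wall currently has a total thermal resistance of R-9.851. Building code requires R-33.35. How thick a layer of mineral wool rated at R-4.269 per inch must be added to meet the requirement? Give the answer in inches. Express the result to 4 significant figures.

5.505 in

ΔR = 33.35 − 9.851 = 23.499 ft²·°F·h/BTU
L = ΔR / (R/in) = 23.499/4.269 = 5.5046 in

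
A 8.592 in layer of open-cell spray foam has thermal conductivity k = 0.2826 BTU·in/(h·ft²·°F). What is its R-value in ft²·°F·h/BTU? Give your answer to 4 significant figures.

R = L/k = 8.592/0.2826 = 30.403 ft²·°F·h/BTU

30.40 ft²·°F·h/BTU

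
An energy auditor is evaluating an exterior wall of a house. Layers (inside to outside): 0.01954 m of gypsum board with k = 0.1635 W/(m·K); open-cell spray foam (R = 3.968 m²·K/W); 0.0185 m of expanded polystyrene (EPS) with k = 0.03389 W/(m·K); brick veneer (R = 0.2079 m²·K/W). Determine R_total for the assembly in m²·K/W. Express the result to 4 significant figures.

0.01954/0.1635 = 0.11951
0.0185/0.03389 = 0.54588
R_total = 0.11951 + 3.968 + 0.54588 + 0.2079 = 4.8413 m²·K/W

4.841 m²·K/W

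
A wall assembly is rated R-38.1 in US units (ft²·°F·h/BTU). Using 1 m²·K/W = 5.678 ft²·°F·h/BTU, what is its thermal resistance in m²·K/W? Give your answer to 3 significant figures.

R_SI = 38.1/5.678 = 6.71

6.71 m²·K/W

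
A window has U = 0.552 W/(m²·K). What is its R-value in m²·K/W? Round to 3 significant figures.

R = 1/U = 1/0.552 = 1.812

1.81 m²·K/W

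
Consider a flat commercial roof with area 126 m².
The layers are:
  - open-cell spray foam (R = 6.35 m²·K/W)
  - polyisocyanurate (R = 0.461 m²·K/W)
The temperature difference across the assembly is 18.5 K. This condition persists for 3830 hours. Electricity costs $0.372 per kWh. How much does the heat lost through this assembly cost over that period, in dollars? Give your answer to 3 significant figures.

R_total = 6.35 + 0.461 = 6.811 m²·K/W
Q = 126 × 18.5 / 6.811 = 342.2 W
E = 342.2 W × 3830 h / 1000 = 1311 kWh
Cost = 1311 × 0.372 = $487.6

488 dollars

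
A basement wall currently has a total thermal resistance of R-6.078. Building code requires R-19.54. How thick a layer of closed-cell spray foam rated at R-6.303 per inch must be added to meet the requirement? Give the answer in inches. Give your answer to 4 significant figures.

2.136 in

ΔR = 19.54 − 6.078 = 13.462 ft²·°F·h/BTU
L = ΔR / (R/in) = 13.462/6.303 = 2.1358 in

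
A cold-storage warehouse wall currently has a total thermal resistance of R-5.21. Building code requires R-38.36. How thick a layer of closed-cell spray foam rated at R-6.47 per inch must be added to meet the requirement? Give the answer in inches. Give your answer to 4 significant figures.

5.124 in

ΔR = 38.36 − 5.21 = 33.15 ft²·°F·h/BTU
L = ΔR / (R/in) = 33.15/6.47 = 5.1236 in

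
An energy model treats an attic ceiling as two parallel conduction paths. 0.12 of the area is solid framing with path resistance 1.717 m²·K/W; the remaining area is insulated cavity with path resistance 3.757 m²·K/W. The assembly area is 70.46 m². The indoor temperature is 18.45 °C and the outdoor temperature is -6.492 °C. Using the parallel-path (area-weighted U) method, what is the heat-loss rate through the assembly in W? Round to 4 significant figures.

534.5 W

U_eff = 0.88/3.757 + 0.12/1.717 = 0.23423 + 0.069889 = 0.30412
R_eff = 1/U_eff = 3.2882 m²·K/W
Q = 70.46 × (18.45 − (-6.492)) / 3.2882 = 534.46 W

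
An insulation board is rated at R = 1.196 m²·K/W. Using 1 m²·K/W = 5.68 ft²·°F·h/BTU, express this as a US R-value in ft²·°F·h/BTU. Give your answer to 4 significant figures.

R_US = 1.196 × 5.68 = 6.7933

6.793 ft²·°F·h/BTU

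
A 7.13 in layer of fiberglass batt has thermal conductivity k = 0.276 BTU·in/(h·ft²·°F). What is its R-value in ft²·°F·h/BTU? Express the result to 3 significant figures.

25.8 ft²·°F·h/BTU

R = L/k = 7.13/0.276 = 25.83 ft²·°F·h/BTU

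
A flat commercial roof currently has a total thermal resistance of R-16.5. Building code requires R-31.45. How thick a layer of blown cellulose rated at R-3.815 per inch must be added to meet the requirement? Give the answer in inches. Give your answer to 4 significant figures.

3.919 in

ΔR = 31.45 − 16.5 = 14.95 ft²·°F·h/BTU
L = ΔR / (R/in) = 14.95/3.815 = 3.9187 in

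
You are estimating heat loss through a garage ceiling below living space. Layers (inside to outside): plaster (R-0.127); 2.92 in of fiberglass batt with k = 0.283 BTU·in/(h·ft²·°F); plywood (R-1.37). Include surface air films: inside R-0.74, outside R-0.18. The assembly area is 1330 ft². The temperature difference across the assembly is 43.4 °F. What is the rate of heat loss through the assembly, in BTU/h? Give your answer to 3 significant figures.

4530 BTU/h

2.92/0.283 = 10.32
R_total = 0.74 + 0.127 + 10.32 + 1.37 + 0.18 = 12.74 ft²·°F·h/BTU
Q = A·ΔT/R = 1330 × 43.4 / 12.74 = 4533 BTU/h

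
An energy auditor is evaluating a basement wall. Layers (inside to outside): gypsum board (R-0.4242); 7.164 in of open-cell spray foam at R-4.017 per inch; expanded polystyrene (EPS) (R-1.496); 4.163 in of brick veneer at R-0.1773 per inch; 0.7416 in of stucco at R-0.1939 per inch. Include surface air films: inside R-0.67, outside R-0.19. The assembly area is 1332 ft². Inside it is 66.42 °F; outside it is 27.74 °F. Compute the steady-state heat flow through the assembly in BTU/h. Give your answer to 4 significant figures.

7.164 × 4.017 = 28.778
4.163 × 0.1773 = 0.7381
0.7416 × 0.1939 = 0.1438
R_total = 0.67 + 0.4242 + 28.778 + 1.496 + 0.7381 + 0.1438 + 0.19 = 32.44 ft²·°F·h/BTU
Q = A·ΔT/R = 1332 × (66.42 − 27.74) / 32.44 = 1588.2 BTU/h

1588 BTU/h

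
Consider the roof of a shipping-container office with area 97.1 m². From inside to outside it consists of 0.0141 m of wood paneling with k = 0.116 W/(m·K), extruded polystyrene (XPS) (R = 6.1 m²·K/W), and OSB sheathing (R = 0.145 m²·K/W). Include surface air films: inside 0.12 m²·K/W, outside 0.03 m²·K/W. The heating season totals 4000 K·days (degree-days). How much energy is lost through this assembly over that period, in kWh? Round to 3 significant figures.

0.0141/0.116 = 0.1216
R_total = 0.12 + 0.1216 + 6.1 + 0.145 + 0.03 = 6.517 m²·K/W
E = A × HDD × 24 / R / 1000 = 97.1 × 4000 × 24 / 6.517 / 1000 = 1430 kWh

1430 kWh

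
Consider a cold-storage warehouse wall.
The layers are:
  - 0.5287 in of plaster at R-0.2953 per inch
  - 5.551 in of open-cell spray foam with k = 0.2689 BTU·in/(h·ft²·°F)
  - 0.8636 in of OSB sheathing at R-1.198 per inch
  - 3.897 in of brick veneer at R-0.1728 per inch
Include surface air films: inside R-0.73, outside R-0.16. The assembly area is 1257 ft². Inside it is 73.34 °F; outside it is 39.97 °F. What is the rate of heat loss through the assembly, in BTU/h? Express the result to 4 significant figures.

1793 BTU/h

0.5287 × 0.2953 = 0.15613
5.551/0.2689 = 20.643
0.8636 × 1.198 = 1.0346
3.897 × 0.1728 = 0.6734
R_total = 0.73 + 0.15613 + 20.643 + 1.0346 + 0.6734 + 0.16 = 23.397 ft²·°F·h/BTU
Q = A·ΔT/R = 1257 × (73.34 − 39.97) / 23.397 = 1792.8 BTU/h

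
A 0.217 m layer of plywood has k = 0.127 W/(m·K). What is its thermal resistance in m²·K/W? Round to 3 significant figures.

1.71 m²·K/W

R = L/k = 0.217/0.127 = 1.709 m²·K/W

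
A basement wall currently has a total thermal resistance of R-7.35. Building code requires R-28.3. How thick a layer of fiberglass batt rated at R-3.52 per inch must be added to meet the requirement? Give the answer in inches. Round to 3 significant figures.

5.95 in

ΔR = 28.3 − 7.35 = 20.95 ft²·°F·h/BTU
L = ΔR / (R/in) = 20.95/3.52 = 5.952 in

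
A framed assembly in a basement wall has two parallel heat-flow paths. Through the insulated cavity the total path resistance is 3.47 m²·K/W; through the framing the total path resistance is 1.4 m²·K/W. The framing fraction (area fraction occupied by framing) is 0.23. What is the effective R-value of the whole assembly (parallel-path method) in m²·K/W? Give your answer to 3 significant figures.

2.59 m²·K/W

U_eff = 0.77/3.47 + 0.23/1.4 = 0.2219 + 0.1643 = 0.3862
R_eff = 1/U_eff = 2.589 m²·K/W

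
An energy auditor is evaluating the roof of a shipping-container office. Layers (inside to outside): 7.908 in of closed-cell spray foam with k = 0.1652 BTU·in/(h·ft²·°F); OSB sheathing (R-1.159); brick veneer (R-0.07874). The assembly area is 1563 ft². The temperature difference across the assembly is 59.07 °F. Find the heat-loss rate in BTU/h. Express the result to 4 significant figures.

7.908/0.1652 = 47.869
R_total = 47.869 + 1.159 + 0.07874 = 49.107 ft²·°F·h/BTU
Q = A·ΔT/R = 1563 × 59.07 / 49.107 = 1880.1 BTU/h

1880 BTU/h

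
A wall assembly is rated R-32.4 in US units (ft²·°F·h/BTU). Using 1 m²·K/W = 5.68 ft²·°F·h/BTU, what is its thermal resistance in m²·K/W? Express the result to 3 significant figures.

R_SI = 32.4/5.68 = 5.704

5.70 m²·K/W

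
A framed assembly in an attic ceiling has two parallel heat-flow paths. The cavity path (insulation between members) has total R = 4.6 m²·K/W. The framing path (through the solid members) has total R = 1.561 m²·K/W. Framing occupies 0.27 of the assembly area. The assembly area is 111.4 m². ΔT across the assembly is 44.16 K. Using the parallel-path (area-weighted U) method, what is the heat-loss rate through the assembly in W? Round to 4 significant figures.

1632 W

U_eff = 0.73/4.6 + 0.27/1.561 = 0.1587 + 0.17297 = 0.33166
R_eff = 1/U_eff = 3.0151 m²·K/W
Q = 111.4 × 44.16 / 3.0151 = 1631.6 W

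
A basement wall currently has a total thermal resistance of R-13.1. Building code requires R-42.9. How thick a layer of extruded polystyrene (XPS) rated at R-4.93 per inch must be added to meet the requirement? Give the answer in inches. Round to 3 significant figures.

ΔR = 42.9 − 13.1 = 29.8 ft²·°F·h/BTU
L = ΔR / (R/in) = 29.8/4.93 = 6.045 in

6.04 in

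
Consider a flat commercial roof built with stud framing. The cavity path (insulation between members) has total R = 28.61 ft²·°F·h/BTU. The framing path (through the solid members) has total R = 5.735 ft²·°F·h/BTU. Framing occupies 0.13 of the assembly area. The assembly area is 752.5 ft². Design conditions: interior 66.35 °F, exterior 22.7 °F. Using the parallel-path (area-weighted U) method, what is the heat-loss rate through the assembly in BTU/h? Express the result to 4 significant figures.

1743 BTU/h

U_eff = 0.87/28.61 + 0.13/5.735 = 0.030409 + 0.022668 = 0.053077
R_eff = 1/U_eff = 18.841 ft²·°F·h/BTU
Q = 752.5 × (66.35 − 22.7) / 18.841 = 1743.4 BTU/h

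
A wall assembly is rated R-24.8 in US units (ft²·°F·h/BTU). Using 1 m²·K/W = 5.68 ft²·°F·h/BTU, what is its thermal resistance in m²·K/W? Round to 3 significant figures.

R_SI = 24.8/5.68 = 4.366

4.37 m²·K/W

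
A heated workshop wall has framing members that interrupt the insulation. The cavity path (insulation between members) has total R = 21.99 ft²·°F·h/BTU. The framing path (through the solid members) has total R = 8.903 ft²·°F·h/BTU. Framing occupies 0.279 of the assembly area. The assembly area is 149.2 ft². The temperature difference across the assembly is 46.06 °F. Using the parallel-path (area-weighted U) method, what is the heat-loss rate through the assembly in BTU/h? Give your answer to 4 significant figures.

440.7 BTU/h

U_eff = 0.721/21.99 + 0.279/8.903 = 0.032788 + 0.031338 = 0.064125
R_eff = 1/U_eff = 15.594 ft²·°F·h/BTU
Q = 149.2 × 46.06 / 15.594 = 440.68 BTU/h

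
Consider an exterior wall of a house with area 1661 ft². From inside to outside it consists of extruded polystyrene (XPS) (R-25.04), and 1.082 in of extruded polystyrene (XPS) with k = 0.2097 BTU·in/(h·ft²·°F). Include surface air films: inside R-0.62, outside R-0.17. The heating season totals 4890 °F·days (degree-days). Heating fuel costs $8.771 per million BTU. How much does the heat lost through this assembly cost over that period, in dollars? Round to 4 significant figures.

1.082/0.2097 = 5.1598
R_total = 0.62 + 25.04 + 5.1598 + 0.17 = 30.99 ft²·°F·h/BTU
E = A × HDD × 24 / R = 1661 × 4890 × 24 / 30.99 = 6290300 BTU
Cost = 6290300/10⁶ × 8.771 = $55.172

55.17 dollars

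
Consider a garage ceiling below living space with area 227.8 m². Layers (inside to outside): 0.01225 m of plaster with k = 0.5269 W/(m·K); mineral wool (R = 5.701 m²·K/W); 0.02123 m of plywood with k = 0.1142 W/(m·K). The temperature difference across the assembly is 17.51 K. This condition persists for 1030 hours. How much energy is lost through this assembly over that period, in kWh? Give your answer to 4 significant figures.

0.01225/0.5269 = 0.023249
0.02123/0.1142 = 0.1859
R_total = 0.023249 + 5.701 + 0.1859 = 5.9102 m²·K/W
Q = 227.8 × 17.51 / 5.9102 = 674.9 W
E = 674.9 W × 1030 h / 1000 = 695.15 kWh

695.1 kWh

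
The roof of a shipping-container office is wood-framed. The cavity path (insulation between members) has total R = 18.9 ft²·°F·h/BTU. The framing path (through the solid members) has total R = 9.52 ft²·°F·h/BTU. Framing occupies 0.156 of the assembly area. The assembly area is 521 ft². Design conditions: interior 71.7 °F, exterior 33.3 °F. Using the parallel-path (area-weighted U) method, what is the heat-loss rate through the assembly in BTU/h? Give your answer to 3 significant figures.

1220 BTU/h

U_eff = 0.844/18.9 + 0.156/9.52 = 0.04466 + 0.01639 = 0.06104
R_eff = 1/U_eff = 16.38 ft²·°F·h/BTU
Q = 521 × (71.7 − 33.3) / 16.38 = 1221 BTU/h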